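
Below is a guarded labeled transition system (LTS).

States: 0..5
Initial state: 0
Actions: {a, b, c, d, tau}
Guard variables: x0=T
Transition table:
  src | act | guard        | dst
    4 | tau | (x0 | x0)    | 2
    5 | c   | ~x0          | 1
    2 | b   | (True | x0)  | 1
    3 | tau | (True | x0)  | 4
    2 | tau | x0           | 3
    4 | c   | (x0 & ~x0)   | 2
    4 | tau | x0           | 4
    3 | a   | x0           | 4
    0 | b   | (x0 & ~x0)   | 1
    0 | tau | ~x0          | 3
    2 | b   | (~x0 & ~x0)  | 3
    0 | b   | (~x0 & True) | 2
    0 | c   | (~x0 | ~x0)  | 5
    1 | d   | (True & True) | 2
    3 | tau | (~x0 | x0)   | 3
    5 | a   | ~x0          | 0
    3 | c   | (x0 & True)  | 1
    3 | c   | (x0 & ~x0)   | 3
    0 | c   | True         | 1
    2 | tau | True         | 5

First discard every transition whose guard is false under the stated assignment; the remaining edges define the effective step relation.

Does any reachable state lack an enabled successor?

Reachable = {0,1,2,3,4,5}
  0: c→1  [1 exit(s)]
  1: d→2  [1 exit(s)]
  2: b→1  tau→3  tau→5  [3 exit(s)]
  3: a→4  c→1  tau→3  tau→4  [4 exit(s)]
  4: tau→2  tau→4  [2 exit(s)]
  5: ∅  [STUCK]
trace reaching 5: c·d·tau

Answer: DEADLOCK at state 5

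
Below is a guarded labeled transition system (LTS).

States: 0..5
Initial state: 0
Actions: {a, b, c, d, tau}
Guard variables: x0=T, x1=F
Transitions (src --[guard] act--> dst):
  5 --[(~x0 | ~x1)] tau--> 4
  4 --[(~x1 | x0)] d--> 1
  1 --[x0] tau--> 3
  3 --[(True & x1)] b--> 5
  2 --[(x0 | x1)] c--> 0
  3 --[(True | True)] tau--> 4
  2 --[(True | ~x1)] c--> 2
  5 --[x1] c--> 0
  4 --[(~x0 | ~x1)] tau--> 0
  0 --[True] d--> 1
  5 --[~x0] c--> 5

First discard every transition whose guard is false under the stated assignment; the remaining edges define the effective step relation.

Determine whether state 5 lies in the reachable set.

After dropping false guards: 8 live edges.
depth 0: {0}
depth 1: {1}  now seen {0,1}
depth 2: {3}  now seen {0,1,3}
depth 3: {4}  now seen {0,1,3,4}
Reach set: {0,1,3,4}

Answer: UNREACHABLE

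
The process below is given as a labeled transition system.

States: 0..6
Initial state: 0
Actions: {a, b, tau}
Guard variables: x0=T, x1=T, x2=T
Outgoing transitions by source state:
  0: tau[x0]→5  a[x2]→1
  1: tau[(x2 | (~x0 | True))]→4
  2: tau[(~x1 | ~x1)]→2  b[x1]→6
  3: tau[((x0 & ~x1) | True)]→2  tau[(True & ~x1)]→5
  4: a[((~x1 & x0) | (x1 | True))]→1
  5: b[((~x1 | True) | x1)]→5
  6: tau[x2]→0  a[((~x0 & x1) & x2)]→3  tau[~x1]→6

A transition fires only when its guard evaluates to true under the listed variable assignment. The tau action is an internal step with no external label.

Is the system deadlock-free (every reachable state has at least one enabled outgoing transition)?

Answer: DEADLOCK-FREE

Trace:
Reach set: {0,1,4,5}
  0: a→1  tau→5  [2 out]
  1: tau→4  [1 out]
  4: a→1  [1 out]
  5: b→5  [1 out]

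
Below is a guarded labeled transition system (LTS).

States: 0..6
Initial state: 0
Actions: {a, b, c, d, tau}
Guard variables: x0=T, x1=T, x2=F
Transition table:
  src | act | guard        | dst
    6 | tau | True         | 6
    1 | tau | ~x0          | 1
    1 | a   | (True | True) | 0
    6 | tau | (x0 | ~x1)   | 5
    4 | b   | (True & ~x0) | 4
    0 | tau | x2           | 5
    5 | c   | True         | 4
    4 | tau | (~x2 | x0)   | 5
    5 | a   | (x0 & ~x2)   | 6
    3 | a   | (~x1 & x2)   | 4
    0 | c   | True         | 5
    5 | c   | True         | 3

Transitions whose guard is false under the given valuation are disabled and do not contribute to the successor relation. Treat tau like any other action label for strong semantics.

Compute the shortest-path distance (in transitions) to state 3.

Answer: 2

Trace:
BFS to 3:
  depth 0: {0}
  depth 1: {5}
  depth 2: {3,4,6}
first hit 3 at d=2 via c·c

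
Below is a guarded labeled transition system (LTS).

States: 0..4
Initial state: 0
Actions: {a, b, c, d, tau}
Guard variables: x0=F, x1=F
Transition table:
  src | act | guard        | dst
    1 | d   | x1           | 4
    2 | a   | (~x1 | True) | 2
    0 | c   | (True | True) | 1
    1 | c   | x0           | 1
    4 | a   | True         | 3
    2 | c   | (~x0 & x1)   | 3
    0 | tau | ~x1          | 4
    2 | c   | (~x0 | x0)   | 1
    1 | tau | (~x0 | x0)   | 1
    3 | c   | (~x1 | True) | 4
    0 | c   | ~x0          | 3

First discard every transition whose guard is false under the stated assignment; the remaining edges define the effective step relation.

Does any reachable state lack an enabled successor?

Answer: DEADLOCK-FREE

Working:
R = {0,1,3,4}
  0: c→1  c→3  tau→4  [3 out]
  1: tau→1  [1 out]
  3: c→4  [1 out]
  4: a→3  [1 out]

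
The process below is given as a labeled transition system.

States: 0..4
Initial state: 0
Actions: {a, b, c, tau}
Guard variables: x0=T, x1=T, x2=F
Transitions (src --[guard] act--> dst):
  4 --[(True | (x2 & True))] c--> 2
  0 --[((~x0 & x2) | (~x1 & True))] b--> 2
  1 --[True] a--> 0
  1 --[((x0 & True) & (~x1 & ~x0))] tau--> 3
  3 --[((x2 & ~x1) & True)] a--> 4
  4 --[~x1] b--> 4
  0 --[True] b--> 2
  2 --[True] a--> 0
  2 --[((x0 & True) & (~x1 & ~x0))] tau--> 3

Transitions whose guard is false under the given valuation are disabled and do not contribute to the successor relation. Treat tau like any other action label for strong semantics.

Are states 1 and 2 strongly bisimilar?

Bisimulation quotient by refinement:
  round 0: {{0,1,2,3,4}}
  round 1: {{0},{1,2},{3},{4}}
Fixed point at round 2; 4 class(es).
class of 1: {1,2}; class of 2: {1,2}

Answer: BISIMILAR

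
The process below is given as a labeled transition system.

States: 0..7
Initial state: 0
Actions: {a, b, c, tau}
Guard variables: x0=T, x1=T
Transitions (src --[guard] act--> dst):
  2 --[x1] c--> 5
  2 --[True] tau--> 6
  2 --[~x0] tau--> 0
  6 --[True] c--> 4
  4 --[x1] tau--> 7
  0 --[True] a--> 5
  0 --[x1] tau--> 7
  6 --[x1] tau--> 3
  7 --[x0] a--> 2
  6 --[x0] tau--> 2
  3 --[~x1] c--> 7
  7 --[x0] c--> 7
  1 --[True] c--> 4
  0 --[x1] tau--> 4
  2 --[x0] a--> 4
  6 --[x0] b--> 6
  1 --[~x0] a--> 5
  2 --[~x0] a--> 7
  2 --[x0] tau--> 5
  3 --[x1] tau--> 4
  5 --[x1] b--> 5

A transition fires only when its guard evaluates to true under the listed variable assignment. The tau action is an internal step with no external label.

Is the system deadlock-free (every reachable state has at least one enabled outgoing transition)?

Reachable = {0,2,3,4,5,6,7}
  0: a→5  tau→4  tau→7  [3 exit(s)]
  2: a→4  c→5  tau→5  tau→6  [4 exit(s)]
  3: tau→4  [1 exit(s)]
  4: tau→7  [1 exit(s)]
  5: b→5  [1 exit(s)]
  6: b→6  c→4  tau→2  tau→3  [4 exit(s)]
  7: a→2  c→7  [2 exit(s)]

Answer: DEADLOCK-FREE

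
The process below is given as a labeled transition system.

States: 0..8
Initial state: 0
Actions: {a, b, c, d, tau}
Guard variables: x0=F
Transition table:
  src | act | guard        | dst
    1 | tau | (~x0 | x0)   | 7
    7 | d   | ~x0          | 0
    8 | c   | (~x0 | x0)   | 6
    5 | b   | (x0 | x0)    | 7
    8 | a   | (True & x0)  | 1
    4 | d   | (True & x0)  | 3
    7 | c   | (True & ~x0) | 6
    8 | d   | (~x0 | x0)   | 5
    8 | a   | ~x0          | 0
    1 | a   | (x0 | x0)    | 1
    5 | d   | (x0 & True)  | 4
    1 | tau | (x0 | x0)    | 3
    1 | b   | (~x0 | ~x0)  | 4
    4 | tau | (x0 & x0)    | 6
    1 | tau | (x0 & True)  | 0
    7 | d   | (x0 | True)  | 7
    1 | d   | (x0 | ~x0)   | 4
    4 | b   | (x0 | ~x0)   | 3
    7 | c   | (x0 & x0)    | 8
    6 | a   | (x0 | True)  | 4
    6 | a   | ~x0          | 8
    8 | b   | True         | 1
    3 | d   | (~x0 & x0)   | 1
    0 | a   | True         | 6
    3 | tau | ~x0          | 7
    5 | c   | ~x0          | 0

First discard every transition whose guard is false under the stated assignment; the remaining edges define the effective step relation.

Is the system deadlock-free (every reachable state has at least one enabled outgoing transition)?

Reachable = {0,1,3,4,5,6,7,8}
  0: a→6  [1 out]
  1: b→4  d→4  tau→7  [3 out]
  3: tau→7  [1 out]
  4: b→3  [1 out]
  5: c→0  [1 out]
  6: a→4  a→8  [2 out]
  7: c→6  d→0  d→7  [3 out]
  8: a→0  b→1  c→6  d→5  [4 out]

Answer: DEADLOCK-FREE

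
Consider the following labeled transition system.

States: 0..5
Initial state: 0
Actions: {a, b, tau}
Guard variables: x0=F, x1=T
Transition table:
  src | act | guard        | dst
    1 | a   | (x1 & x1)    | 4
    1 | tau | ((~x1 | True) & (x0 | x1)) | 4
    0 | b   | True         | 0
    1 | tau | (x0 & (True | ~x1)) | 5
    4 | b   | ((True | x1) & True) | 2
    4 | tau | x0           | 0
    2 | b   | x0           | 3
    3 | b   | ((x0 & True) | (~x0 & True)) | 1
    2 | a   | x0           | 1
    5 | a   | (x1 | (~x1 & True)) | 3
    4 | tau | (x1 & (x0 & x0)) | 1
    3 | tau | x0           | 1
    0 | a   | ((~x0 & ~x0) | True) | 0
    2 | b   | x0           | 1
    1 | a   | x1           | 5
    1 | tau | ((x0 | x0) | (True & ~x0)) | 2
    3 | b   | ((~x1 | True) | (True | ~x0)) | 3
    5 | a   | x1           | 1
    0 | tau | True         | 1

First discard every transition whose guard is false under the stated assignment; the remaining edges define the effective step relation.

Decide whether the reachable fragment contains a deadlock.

Answer: DEADLOCK at state 2

Trace:
Reach set: {0,1,2,3,4,5}
  0: a→0  b→0  tau→1  [deg 3]
  1: a→4  a→5  tau→2  tau→4  [deg 4]
  2: ∅  [STUCK]
  3: b→1  b→3  [deg 2]
  4: b→2  [deg 1]
  5: a→1  a→3  [deg 2]
witness 2: tau·tau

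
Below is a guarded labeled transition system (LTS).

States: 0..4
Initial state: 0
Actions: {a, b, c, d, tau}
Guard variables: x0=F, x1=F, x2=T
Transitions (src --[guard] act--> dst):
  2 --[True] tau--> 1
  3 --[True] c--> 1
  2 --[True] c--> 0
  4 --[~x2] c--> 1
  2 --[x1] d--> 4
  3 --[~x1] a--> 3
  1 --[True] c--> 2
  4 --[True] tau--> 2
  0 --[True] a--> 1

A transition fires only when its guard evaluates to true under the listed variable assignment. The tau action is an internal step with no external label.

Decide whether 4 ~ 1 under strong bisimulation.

Refine partition for ~:
  round 0: {{0,1,2,3,4}}
  round 1: {{0},{1},{2},{3},{4}}
5 equivalence class(es) (converged in 2)
4∈{4}, 1∈{1}

Answer: NOT BISIMILAR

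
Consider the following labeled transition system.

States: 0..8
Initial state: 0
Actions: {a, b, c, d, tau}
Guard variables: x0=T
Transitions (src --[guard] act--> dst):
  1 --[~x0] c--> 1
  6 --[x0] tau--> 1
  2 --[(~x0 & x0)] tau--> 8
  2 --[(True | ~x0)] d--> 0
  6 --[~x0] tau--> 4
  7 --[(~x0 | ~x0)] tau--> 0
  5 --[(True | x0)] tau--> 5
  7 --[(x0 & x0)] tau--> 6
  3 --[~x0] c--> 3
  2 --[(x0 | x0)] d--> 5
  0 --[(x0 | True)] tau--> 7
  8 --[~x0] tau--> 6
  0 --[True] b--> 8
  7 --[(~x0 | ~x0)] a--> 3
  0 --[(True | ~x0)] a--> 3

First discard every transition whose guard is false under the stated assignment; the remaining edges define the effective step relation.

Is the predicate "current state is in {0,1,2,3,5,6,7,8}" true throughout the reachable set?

Answer: INVARIANT HOLDS

Trace:
Allowed set {0,1,2,3,5,6,7,8}
Reachable = {0,1,3,6,7,8}
  0: ok
  1: ok
  3: ok
  6: ok
  7: ok
  8: ok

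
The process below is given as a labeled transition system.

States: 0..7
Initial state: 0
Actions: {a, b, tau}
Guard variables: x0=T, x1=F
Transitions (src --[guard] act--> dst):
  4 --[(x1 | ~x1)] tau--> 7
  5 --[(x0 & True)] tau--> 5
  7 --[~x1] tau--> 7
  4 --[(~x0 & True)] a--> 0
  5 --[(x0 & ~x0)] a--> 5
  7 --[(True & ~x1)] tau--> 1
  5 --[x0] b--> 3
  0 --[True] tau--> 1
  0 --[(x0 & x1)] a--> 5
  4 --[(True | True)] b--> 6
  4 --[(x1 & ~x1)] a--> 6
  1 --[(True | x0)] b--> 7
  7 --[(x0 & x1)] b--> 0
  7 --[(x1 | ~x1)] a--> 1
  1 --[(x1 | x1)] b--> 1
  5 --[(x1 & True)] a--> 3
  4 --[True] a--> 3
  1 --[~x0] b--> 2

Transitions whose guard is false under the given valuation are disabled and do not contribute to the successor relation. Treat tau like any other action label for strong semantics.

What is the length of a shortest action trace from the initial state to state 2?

Answer: UNREACHABLE

Trace:
Breadth-first toward 2:
  Layer 0: {0}
  Layer 1: {1}
  Layer 2: {7}
2 never appears.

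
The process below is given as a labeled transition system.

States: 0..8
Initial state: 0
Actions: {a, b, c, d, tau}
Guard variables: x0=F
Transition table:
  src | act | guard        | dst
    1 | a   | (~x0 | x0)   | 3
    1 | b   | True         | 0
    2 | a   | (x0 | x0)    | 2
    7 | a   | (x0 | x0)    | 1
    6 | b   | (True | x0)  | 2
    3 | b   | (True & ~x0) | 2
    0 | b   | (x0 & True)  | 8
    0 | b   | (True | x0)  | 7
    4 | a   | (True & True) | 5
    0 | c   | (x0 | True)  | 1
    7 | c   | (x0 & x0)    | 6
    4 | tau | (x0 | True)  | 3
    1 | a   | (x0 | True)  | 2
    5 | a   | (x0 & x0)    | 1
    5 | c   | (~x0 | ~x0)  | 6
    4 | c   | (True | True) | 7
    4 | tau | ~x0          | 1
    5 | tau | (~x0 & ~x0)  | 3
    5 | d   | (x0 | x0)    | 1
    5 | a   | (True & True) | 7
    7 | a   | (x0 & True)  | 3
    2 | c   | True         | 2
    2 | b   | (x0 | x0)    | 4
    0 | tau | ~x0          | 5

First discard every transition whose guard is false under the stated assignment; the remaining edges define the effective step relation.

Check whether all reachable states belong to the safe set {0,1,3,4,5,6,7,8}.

Answer: INVARIANT VIOLATED at state 2

Trace:
Safe = {0,1,3,4,5,6,7,8}
Reachable = {0,1,2,3,5,6,7}
  0: ok
  1: ok
  2: ✗ unsafe
  3: ok
  5: ok
  6: ok
  7: ok
reach 2 via c·a — violates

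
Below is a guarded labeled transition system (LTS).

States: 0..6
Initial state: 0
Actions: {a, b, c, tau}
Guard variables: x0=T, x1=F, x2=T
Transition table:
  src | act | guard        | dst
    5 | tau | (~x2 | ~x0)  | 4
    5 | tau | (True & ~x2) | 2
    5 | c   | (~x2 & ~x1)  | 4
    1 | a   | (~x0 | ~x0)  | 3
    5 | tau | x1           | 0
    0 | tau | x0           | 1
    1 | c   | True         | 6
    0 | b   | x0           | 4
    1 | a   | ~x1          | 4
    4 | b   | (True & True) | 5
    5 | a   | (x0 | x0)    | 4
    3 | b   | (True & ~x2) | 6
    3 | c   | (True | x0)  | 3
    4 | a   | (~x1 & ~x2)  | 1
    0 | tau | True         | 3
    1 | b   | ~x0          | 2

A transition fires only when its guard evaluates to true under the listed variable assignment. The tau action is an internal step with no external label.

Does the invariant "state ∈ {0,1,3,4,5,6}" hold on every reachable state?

Inv-set: {0,1,3,4,5,6}
R = {0,1,3,4,5,6}
  0: ok
  1: ok
  3: ok
  4: ok
  5: ok
  6: ok

Answer: INVARIANT HOLDS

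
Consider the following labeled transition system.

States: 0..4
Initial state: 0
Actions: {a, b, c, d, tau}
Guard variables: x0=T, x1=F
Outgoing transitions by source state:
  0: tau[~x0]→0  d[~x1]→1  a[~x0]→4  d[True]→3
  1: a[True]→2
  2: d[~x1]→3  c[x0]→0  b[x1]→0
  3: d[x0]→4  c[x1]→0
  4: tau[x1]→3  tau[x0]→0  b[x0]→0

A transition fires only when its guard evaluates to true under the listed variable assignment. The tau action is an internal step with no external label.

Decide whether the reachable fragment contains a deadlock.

Reach set: {0,1,2,3,4}
  0: d→1  d→3  [deg 2]
  1: a→2  [deg 1]
  2: c→0  d→3  [deg 2]
  3: d→4  [deg 1]
  4: b→0  tau→0  [deg 2]

Answer: DEADLOCK-FREE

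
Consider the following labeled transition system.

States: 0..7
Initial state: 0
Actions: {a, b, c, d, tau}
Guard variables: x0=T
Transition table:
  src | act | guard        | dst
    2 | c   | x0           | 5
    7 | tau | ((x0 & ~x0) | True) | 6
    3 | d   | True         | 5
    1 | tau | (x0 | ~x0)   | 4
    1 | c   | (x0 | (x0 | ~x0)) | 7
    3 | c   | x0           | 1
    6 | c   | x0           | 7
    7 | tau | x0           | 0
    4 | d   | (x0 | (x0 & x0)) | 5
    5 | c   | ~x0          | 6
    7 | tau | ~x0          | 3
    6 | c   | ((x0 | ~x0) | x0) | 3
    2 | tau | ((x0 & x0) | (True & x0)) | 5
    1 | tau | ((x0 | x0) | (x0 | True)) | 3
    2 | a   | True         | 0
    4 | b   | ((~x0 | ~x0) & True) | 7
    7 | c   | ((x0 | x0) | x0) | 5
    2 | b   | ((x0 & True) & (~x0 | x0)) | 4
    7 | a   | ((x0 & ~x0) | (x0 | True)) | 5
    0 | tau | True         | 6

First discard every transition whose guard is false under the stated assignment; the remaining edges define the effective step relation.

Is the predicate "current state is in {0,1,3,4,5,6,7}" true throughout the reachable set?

Inv-set: {0,1,3,4,5,6,7}
Reachable = {0,1,3,4,5,6,7}
  0: ok
  1: ok
  3: ok
  4: ok
  5: ok
  6: ok
  7: ok

Answer: INVARIANT HOLDS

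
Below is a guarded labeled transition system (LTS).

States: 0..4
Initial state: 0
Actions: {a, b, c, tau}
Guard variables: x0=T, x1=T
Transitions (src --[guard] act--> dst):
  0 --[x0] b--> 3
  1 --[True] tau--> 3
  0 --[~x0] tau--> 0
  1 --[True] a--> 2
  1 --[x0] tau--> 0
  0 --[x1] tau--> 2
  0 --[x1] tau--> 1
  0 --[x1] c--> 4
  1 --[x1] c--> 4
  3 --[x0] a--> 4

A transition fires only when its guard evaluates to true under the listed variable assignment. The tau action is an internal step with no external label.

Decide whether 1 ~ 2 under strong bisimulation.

Refine partition for ~:
  π0 = {{0,1,2,3,4}}
  π1 = {{0},{1},{2,4},{3}}
Fixed point at round 2; 4 class(es).
class of 1: {1}; class of 2: {2,4}

Answer: NOT BISIMILAR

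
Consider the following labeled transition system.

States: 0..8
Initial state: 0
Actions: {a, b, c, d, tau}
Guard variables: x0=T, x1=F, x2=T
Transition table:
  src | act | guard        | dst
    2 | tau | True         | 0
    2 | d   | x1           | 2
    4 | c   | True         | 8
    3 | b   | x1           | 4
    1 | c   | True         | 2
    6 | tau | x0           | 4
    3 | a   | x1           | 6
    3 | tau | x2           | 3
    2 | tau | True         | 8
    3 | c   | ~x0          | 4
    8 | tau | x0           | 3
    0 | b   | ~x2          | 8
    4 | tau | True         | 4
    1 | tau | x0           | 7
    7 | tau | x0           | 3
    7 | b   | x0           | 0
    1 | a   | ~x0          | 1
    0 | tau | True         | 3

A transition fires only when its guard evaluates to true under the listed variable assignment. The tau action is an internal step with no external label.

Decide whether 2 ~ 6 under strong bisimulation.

Answer: NOT BISIMILAR

Analysis:
Compute ~ classes (split until stable):
  π0 = {{0,1,2,3,4,5,6,7,8}}
  π1 = {{0,2,3,6,8},{1,4},{5},{7}}
  π2 = {{0,2,3,8},{1},{4},{5},{6},{7}}
Fixed point at round 3; 6 class(es).
2∈{0,2,3,8}, 6∈{6}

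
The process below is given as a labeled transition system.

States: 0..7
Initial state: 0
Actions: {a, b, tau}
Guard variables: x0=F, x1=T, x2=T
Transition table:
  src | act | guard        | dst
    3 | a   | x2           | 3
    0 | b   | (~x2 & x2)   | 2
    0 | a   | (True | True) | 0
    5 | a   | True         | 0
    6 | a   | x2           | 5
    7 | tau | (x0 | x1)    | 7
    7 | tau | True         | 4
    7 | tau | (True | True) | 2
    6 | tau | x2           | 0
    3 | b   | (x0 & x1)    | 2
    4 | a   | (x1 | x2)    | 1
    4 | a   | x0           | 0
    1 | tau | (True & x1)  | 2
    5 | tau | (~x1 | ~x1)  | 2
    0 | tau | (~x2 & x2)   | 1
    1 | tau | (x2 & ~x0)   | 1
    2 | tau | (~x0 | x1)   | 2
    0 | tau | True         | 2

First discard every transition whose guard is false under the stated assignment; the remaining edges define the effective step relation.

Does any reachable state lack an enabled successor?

Answer: DEADLOCK-FREE

Working:
Reach set: {0,2}
  0: a→0  tau→2  [deg 2]
  2: tau→2  [deg 1]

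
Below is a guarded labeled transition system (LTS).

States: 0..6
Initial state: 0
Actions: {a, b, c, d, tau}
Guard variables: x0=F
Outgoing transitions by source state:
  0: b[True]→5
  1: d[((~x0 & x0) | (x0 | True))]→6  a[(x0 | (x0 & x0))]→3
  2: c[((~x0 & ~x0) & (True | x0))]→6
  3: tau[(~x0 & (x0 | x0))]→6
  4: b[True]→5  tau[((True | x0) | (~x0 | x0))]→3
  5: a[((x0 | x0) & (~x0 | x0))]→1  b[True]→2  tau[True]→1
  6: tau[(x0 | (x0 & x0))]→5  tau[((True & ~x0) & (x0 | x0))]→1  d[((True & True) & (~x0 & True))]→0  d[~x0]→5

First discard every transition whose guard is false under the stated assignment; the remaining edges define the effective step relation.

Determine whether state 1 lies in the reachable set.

Answer: REACHABLE

Trace:
After dropping false guards: 9 live edges.
L0 = {0}
L1 = {5}  cumulative {0,5}
L2 = {1,2}  cumulative {0,1,2,5}
L3 = {6}  cumulative {0,1,2,5,6}
R = {0,1,2,5,6}
witness 1: b·tau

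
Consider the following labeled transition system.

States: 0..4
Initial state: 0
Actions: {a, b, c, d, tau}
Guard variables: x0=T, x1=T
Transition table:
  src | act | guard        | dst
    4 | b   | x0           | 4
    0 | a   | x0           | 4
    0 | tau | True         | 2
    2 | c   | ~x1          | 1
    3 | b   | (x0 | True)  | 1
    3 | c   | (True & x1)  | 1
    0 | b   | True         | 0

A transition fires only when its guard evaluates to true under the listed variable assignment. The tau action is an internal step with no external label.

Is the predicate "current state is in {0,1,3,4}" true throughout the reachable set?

Answer: INVARIANT VIOLATED at state 2

Working:
Inv-set: {0,1,3,4}
R = {0,2,4}
  0: safe
  2: VIOLATES
  4: safe
witness against invariant: tau → 2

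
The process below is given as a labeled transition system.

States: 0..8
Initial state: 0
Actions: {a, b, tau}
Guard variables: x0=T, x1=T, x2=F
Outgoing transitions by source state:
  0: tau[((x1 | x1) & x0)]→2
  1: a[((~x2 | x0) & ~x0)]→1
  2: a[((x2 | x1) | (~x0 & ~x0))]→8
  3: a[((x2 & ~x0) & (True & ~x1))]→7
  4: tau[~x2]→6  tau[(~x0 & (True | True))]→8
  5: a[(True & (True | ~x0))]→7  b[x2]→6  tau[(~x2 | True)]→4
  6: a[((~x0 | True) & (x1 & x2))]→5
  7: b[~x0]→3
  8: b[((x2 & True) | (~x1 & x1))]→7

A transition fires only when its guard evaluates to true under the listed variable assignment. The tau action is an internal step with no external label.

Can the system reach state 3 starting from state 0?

Answer: UNREACHABLE

Analysis:
After dropping false guards: 5 live edges.
Layer 0: {0}
Layer 1: {2}  cumulative {0,2}
Layer 2: {8}  cumulative {0,2,8}
Reachable = {0,2,8}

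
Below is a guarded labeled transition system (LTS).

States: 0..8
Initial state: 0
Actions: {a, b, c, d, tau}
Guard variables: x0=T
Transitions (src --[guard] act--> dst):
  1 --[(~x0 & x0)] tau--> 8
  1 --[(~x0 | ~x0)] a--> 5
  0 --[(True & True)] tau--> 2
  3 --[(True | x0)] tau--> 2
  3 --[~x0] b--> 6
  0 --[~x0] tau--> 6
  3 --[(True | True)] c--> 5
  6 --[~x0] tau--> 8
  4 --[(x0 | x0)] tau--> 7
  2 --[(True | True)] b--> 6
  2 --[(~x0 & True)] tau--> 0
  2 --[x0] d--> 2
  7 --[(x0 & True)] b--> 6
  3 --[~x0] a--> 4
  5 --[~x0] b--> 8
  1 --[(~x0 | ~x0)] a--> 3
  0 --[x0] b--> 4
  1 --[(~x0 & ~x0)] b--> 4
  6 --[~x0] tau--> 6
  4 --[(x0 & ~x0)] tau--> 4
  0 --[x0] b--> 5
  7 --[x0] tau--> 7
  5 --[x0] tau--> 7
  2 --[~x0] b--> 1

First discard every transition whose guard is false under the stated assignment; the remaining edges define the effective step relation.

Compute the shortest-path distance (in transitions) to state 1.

Layered search for 1:
  depth 0: {0}
  depth 1: {2,4,5}
  depth 2: {6,7}
1 never appears.

Answer: UNREACHABLE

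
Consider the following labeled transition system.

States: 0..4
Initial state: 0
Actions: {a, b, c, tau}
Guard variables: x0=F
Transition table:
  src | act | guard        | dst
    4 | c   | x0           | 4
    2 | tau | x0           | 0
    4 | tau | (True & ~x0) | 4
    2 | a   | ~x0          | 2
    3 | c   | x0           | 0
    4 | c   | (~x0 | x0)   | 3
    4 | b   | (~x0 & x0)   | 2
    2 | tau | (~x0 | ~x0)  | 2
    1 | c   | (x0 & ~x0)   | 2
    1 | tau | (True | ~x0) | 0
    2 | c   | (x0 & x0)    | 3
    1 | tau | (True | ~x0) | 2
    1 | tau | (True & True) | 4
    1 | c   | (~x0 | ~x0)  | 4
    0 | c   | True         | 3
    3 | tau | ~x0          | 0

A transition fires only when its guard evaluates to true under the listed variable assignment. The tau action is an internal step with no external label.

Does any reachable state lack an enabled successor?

Reach set: {0,3}
  0: c→3  [1 exit(s)]
  3: tau→0  [1 exit(s)]

Answer: DEADLOCK-FREE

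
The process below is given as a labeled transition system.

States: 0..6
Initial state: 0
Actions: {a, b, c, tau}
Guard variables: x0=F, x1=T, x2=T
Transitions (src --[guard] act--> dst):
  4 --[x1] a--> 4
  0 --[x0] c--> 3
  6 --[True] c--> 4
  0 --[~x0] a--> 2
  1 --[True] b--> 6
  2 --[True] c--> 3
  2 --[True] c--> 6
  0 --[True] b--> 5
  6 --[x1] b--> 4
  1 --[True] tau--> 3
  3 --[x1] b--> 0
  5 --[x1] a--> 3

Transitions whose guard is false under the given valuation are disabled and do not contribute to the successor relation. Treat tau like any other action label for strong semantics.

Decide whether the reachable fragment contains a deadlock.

Answer: DEADLOCK-FREE

Working:
Reach set: {0,2,3,4,5,6}
  0: a→2  b→5  [2 out]
  2: c→3  c→6  [2 out]
  3: b→0  [1 out]
  4: a→4  [1 out]
  5: a→3  [1 out]
  6: b→4  c→4  [2 out]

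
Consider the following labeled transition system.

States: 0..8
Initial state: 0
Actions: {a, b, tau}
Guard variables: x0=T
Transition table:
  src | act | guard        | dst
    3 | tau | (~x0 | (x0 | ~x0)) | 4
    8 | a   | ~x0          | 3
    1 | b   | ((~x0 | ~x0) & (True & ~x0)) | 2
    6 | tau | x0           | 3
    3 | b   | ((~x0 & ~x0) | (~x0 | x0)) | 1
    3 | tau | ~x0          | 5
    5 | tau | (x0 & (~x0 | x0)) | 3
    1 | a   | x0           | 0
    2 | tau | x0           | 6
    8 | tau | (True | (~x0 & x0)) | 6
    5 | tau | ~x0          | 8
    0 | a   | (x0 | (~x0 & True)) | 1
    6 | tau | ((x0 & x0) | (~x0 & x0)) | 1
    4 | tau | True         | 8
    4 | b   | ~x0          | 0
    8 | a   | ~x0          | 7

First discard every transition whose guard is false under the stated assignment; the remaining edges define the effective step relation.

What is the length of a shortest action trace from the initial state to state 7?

Answer: UNREACHABLE

Trace:
Breadth-first toward 7:
  depth 0: {0}
  depth 1: {1}
7 never appears.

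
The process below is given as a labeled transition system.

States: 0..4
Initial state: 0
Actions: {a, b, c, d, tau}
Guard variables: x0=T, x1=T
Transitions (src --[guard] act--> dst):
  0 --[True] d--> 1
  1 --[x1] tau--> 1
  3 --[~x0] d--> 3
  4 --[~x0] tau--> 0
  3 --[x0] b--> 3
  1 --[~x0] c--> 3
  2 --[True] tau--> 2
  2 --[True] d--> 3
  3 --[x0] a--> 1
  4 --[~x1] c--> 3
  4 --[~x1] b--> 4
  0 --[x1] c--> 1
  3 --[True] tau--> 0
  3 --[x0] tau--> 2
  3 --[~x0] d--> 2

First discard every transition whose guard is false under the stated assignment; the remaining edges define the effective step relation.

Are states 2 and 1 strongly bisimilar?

Answer: NOT BISIMILAR

Analysis:
Compute ~ classes (split until stable):
  P[0] = {{0,1,2,3,4}}
  P[1] = {{0},{1},{2},{3},{4}}
5 equivalence class(es) (converged in 2)
class of 2: {2}; class of 1: {1}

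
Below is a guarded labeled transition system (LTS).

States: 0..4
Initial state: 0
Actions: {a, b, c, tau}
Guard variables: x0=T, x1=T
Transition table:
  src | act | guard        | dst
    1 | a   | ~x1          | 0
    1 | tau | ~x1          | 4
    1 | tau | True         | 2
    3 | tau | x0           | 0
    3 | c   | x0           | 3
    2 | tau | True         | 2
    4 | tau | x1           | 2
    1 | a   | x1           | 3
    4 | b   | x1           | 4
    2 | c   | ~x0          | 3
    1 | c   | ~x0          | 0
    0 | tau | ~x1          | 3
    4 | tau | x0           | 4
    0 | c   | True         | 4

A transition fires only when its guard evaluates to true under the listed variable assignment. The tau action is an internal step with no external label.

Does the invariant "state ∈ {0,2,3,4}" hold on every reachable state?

Answer: INVARIANT HOLDS

Analysis:
Inv-set: {0,2,3,4}
R = {0,2,4}
  0: safe
  2: safe
  4: safe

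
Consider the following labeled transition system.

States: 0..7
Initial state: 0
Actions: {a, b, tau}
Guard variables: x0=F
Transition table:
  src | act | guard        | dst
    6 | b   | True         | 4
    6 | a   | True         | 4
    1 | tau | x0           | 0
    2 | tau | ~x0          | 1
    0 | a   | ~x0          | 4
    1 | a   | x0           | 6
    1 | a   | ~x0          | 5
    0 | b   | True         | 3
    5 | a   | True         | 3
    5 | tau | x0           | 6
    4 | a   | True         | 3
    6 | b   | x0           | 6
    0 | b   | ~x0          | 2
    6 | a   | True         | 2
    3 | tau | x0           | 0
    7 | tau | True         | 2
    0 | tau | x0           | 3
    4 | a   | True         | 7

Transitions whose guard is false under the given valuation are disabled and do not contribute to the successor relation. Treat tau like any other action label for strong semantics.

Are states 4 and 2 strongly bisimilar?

Answer: NOT BISIMILAR

Trace:
Compute ~ classes (split until stable):
  round 0: {{0,1,2,3,4,5,6,7}}
  round 1: {{0,6},{1,4,5},{2,7},{3}}
  round 2: {{0},{1},{2},{3},{4},{5},{6},{7}}
8 equivalence class(es) (converged in 3)
class of 4: {4}; class of 2: {2}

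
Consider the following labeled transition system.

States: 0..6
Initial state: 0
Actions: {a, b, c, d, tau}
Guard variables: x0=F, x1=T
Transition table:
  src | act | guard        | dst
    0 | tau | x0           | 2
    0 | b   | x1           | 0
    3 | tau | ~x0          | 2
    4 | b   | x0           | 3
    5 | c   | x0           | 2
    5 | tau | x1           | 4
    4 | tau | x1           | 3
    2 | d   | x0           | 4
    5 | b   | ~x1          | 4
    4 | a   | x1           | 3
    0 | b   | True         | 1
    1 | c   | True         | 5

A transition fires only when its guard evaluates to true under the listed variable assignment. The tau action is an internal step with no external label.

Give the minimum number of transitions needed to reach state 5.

Breadth-first toward 5:
  L0 = {0}
  L1 = {1}
  L2 = {5}
5 enters at depth 2; path b·c

Answer: 2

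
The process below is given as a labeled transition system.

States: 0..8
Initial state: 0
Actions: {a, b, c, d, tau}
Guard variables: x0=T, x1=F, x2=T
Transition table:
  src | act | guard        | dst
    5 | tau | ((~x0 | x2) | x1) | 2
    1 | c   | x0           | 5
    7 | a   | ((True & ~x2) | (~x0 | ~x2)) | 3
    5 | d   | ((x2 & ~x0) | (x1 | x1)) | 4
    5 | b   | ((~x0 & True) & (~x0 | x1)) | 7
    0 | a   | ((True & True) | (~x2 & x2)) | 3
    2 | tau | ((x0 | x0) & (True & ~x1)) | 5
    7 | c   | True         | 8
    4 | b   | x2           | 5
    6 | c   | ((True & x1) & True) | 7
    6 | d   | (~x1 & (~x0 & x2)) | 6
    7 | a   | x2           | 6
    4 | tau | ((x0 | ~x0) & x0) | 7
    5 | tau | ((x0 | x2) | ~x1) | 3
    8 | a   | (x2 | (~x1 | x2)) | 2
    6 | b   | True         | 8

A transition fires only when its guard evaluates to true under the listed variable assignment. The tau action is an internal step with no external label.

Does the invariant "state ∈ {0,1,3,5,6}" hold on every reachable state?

Answer: INVARIANT HOLDS

Trace:
Safe = {0,1,3,5,6}
Reachable = {0,3}
  0: ✓
  3: ✓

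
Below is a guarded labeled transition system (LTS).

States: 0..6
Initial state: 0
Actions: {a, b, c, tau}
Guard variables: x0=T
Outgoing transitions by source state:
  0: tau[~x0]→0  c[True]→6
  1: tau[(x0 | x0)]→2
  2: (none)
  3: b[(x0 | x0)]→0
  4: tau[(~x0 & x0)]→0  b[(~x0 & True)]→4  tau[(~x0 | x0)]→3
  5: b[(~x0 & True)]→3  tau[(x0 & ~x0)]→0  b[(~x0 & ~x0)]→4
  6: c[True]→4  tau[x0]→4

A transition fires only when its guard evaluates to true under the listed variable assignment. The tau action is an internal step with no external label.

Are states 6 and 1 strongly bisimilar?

Answer: NOT BISIMILAR

Working:
Refine partition for ~:
  π0 = {{0,1,2,3,4,5,6}}
  π1 = {{0},{1,4},{2,5},{3},{6}}
  π2 = {{0},{1},{2,5},{3},{4},{6}}
Fixed point at round 3; 6 class(es).
[6]={6}  [1]={1}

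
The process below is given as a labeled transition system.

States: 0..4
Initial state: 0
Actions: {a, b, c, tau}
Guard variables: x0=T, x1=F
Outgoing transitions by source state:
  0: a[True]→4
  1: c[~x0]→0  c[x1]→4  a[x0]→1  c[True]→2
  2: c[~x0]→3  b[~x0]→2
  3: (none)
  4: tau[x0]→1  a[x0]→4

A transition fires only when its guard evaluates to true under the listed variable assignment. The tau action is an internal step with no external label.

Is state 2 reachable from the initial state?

Answer: REACHABLE

Working:
5 transition(s) survive guard evaluation.
L0 = {0}
L1 = {4}  now seen {0,4}
L2 = {1}  now seen {0,1,4}
L3 = {2}  now seen {0,1,2,4}
Reach set: {0,1,2,4}
witness 2: a·tau·c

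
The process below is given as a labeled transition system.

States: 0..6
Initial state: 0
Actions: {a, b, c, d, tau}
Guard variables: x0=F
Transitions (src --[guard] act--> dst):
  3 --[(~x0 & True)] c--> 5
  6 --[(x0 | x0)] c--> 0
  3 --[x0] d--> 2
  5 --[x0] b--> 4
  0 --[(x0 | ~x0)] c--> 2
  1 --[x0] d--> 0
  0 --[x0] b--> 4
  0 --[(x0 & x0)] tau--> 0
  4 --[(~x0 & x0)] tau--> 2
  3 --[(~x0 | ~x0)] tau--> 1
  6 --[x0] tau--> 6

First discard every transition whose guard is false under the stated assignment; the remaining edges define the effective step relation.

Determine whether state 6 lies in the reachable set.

3 transition(s) survive guard evaluation.
Layer 0: {0}
Layer 1: {2}  total {0,2}
Reach set: {0,2}

Answer: UNREACHABLE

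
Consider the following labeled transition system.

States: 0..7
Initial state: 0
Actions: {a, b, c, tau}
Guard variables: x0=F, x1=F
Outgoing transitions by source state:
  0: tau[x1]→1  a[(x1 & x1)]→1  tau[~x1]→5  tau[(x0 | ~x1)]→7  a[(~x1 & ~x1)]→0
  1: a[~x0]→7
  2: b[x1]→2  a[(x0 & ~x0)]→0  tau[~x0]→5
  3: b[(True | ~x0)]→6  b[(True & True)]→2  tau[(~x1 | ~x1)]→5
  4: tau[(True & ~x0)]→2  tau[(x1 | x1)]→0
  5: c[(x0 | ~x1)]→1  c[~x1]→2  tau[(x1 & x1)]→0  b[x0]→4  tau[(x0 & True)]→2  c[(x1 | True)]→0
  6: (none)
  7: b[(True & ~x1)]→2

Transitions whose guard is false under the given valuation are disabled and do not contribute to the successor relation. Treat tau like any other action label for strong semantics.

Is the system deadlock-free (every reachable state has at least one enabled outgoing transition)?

R = {0,1,2,5,7}
  0: a→0  tau→5  tau→7  [3 exit(s)]
  1: a→7  [1 exit(s)]
  2: tau→5  [1 exit(s)]
  5: c→0  c→1  c→2  [3 exit(s)]
  7: b→2  [1 exit(s)]

Answer: DEADLOCK-FREE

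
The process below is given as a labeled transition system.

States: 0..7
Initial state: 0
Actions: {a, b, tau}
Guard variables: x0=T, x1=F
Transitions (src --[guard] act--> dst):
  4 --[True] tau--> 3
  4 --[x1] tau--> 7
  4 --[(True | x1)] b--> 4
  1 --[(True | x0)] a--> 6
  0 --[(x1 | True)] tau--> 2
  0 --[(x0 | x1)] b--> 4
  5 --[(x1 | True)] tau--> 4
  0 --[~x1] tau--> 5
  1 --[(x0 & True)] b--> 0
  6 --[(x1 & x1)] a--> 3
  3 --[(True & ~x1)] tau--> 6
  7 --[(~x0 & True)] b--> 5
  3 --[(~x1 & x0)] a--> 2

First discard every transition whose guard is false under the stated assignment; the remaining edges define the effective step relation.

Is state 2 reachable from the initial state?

10 transition(s) survive guard evaluation.
Layer 0: {0}
Layer 1: {2,4,5}  now seen {0,2,4,5}
Layer 2: {3}  now seen {0,2,3,4,5}
Layer 3: {6}  now seen {0,2,3,4,5,6}
Reachable = {0,2,3,4,5,6}
trace reaching 2: tau

Answer: REACHABLE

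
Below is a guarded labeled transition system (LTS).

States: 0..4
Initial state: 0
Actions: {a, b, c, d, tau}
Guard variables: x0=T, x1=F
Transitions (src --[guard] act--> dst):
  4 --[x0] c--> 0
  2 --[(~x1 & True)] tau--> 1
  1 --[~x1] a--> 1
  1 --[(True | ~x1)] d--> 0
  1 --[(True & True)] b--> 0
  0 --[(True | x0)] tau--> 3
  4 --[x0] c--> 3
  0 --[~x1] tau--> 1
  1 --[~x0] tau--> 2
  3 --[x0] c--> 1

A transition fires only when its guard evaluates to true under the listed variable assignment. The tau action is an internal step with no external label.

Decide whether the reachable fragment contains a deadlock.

Answer: DEADLOCK-FREE

Trace:
Reach set: {0,1,3}
  0: tau→1  tau→3  [2 exit(s)]
  1: a→1  b→0  d→0  [3 exit(s)]
  3: c→1  [1 exit(s)]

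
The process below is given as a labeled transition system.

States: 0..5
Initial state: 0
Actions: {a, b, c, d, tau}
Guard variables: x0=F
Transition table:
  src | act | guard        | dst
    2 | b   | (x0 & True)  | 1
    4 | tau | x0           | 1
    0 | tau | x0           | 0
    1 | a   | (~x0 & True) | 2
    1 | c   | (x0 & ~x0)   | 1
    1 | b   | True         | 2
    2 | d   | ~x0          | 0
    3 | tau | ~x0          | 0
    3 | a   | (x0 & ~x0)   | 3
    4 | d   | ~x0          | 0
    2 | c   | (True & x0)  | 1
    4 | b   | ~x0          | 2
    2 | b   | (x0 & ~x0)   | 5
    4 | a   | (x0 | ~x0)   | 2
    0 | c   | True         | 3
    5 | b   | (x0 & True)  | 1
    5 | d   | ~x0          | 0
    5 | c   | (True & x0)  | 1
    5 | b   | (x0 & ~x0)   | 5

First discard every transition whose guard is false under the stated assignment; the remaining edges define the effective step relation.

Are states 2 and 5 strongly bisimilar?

Refine partition for ~:
  round 0: {{0,1,2,3,4,5}}
  round 1: {{0},{1},{2,5},{3},{4}}
stable after 2 split(s): 5 block(s)
class of 2: {2,5}; class of 5: {2,5}

Answer: BISIMILAR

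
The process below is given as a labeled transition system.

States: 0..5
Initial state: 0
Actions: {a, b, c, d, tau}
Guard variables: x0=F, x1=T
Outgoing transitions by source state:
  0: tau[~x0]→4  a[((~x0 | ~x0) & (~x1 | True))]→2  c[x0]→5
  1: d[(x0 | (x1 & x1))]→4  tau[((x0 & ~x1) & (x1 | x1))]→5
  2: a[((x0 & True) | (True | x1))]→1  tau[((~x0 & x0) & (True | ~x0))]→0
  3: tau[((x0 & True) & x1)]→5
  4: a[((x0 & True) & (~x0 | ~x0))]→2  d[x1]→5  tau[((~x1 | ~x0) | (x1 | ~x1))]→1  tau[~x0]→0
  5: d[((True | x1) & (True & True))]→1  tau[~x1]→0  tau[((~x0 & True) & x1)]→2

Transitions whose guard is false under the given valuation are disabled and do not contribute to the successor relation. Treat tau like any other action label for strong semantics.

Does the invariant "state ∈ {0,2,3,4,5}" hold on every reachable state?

Answer: INVARIANT VIOLATED at state 1

Trace:
Safe = {0,2,3,4,5}
Reach set: {0,1,2,4,5}
  0: ok
  1: VIOLATES
  2: ok
  4: ok
  5: ok
witness against invariant: tau·tau → 1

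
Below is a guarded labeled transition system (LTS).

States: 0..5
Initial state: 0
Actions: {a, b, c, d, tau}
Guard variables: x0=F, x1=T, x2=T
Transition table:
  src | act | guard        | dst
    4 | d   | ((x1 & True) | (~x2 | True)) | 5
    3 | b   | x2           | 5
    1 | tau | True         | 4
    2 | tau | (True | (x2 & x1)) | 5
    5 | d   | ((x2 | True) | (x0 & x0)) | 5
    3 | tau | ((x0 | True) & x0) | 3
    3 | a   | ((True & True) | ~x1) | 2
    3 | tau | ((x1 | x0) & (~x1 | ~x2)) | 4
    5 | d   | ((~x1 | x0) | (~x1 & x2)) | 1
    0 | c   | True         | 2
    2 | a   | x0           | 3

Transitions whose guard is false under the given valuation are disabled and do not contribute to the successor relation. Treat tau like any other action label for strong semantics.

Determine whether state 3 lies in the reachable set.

After dropping false guards: 7 live edges.
Layer 0: {0}
Layer 1: {2}  cumulative {0,2}
Layer 2: {5}  cumulative {0,2,5}
R = {0,2,5}

Answer: UNREACHABLE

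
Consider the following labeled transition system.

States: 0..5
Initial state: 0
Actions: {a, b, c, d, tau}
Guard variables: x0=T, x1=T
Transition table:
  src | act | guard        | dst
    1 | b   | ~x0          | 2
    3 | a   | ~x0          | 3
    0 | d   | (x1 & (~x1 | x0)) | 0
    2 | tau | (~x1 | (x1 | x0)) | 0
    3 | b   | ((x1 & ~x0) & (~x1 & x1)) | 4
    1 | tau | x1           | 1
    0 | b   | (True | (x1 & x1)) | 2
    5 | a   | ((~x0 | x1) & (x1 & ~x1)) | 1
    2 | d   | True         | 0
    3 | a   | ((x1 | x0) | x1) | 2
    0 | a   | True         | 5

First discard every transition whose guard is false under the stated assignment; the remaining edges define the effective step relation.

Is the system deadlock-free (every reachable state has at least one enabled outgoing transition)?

Answer: DEADLOCK at state 5

Analysis:
Reachable = {0,2,5}
  0: a→5  b→2  d→0  [3 exit(s)]
  2: d→0  tau→0  [2 exit(s)]
  5: ∅  [no exit]
Path to 5: a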